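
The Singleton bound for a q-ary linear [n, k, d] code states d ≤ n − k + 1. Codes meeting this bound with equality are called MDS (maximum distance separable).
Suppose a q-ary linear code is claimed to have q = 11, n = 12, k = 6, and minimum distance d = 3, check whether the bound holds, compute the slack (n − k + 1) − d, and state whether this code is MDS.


Singleton RHS = n − k + 1 = 7, slack = 4, bound satisfied, not MDS.

Singleton bound: d ≤ n − k + 1.
Here n = 12, k = 6, so n − k + 1 = 7.
Given d = 3, check d ≤ 7: YES.
Slack = (n − k + 1) − d = 4.
The code is NOT MDS (slack = 4 > 0).
Description: the claimed parameters are [12, 6, 3]_11; such a code would be non-MDS.


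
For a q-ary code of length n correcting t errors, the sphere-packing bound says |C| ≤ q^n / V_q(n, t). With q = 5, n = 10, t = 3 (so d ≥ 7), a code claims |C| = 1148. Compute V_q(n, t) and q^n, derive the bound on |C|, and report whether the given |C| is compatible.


V_q(n, t) = 8441, q^n = 9765625, Hamming bound = 1156, |C| = 1148 ≤ bound (satisfied).

Step 1: Compute V_q(n, t) = Σ_{j=0}^3 C(n, j) (q−1)^j.
  j = 0: C(10,0)·(4)^0 = 1·1 = 1.
  j = 1: C(10,1)·(4)^1 = 10·4 = 40.
  j = 2: C(10,2)·(4)^2 = 45·16 = 720.
  j = 3: C(10,3)·(4)^3 = 120·64 = 7680.
  V_q(n, t) = 1 + 40 + 720 + 7680 = 8441.
Step 2: q^n = 5^10 = 9765625.
Step 3: Hamming bound ⌊q^n / V_q(n,t)⌋ = ⌊9765625/8441⌋ = 1156.
Step 4: Compare |C| = 1148 to 1156: satisfied.
The claimed |C| lies below the Hamming bound.


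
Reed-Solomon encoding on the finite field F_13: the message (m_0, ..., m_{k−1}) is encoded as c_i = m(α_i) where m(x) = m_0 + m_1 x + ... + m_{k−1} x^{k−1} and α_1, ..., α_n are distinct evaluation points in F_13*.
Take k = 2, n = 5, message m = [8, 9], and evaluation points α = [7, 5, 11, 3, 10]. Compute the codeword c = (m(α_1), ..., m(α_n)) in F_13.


c = [6, 1, 3, 9, 7]

Message polynomial: m(x) = 8 + 9·x (mod 13).
For each evaluation point α_i, compute m(α_i) mod 13:
  α_1 = 7: Horner steps 9 → 6, so m(7) = 6.
  α_2 = 5: Horner steps 9 → 1, so m(5) = 1.
  α_3 = 11: Horner steps 9 → 3, so m(11) = 3.
  α_4 = 3: Horner steps 9 → 9, so m(3) = 9.
  α_5 = 10: Horner steps 9 → 7, so m(10) = 7.
Codeword c = [6, 1, 3, 9, 7] ∈ F_13^5.


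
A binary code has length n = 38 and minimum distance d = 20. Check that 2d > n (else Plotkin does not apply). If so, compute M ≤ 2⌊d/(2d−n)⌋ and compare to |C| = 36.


Plotkin bound M ≤ 20; given |C| = 36 > bound (violated).

Check applicability: 2d = 40, n = 38.
2d − n = 2 > 0, so Plotkin applies.
Compute d/(2d−n) = 20/2 ≈ 10.0000.
⌊d/(2d−n)⌋ = 10.
Plotkin bound: M ≤ 2·10 = 20.
Given |C| = 36, check: VIOLATED.
This |C| is above the Plotkin bound, so no binary code with n = 38, d = 20 and 36 codewords exists.


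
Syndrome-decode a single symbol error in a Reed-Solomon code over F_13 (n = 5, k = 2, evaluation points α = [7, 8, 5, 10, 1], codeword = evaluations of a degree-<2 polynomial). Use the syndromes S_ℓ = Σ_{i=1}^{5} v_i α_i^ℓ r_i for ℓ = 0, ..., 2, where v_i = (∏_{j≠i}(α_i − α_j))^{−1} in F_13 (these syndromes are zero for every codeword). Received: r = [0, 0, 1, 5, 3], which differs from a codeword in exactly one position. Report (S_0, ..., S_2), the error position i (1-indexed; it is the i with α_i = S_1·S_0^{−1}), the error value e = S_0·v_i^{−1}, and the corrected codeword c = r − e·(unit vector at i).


S = (2, 3, 11), error at position 2, error magnitude e = 7, c = [0, 6, 1, 5, 3].

Step 1: column multipliers v_i = (∏_{j≠i}(α_i − α_j))^{−1} mod 13.
  i = 1 (α = 7): (7−8)(7−5)(7−10)(7−1) = (−1)·2·(−3)·6 = 36 ≡ 10, so v_1 = 10^{−1} = 4 (mod 13).
  i = 2 (α = 8): (8−7)(8−5)(8−10)(8−1) = 1·3·(−2)·7 = −42 ≡ 10, so v_2 = 10^{−1} = 4 (mod 13).
  i = 3 (α = 5): (5−7)(5−8)(5−10)(5−1) = (−2)·(−3)·(−5)·4 = −120 ≡ 10, so v_3 = 10^{−1} = 4 (mod 13).
  i = 4 (α = 10): (10−7)(10−8)(10−5)(10−1) = 3·2·5·9 = 270 ≡ 10, so v_4 = 10^{−1} = 4 (mod 13).
  i = 5 (α = 1): (1−7)(1−8)(1−5)(1−10) = (−6)·(−7)·(−4)·(−9) = 1512 ≡ 4, so v_5 = 4^{−1} = 10 (mod 13).
  v = [4, 4, 4, 4, 10].
Step 2: syndromes of r = [0, 0, 1, 5, 3] (all sums mod 13).
  S_0 = Σ v_i r_i = 4·0 + 4·0 + 4·1 + 4·5 + 10·3 = 54 ≡ 2.
  S_1 = Σ v_i α_i r_i = 4·7·0 + 4·8·0 + 4·5·1 + 4·10·5 + 10·1·3 = 250 ≡ 3.
  α_i^2 mod 13 = [10, 12, 12, 9, 1].
  S_2 = Σ v_i α_i^2 r_i = 4·10·0 + 4·12·0 + 4·12·1 + 4·9·5 + 10·1·3 = 258 ≡ 11.
  S = (2, 3, 11) ≠ 0, so r is not a codeword (an error is present).
Step 3: locate the error. For a single error e at position i, S_ℓ = v_i·e·α_i^ℓ, so α_err = S_1/S_0.
  S_0^{−1} = 2^{−1} = 7 (mod 13), so α_err = 3·7 = 21 ≡ 8 = α_2. Error position i = 2.
  Consistency check: S_2/S_1 = 11·9 = 99 ≡ 8 = α_err ✓ (single-error assumption holds).
Step 4: error magnitude e = S_0/v_2 = S_0·∏_{j≠2}(α_2 − α_j) = 2·10 = 20 ≡ 7 (mod 13).
Step 5: correct position 2: c_2 = r_2 − e = 0 − 7 ≡ 6 (mod 13). Hence c = [0, 6, 1, 5, 3].
  Check: interpolating c through the α_i gives m(x) = 10 + 6·x (degree < 2) with m(α_i) = c_i for every i, so c is indeed a codeword.


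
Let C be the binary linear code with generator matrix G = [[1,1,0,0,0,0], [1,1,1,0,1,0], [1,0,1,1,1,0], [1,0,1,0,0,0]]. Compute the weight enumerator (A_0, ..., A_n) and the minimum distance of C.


Weight distribution: A_0 = 1, A_2 = 10, A_4 = 5. Minimum distance d = 2.

Enumerate all 2^4 = 16 messages m ∈ F_2^4.
For each, compute codeword c = mG in F_2^6, then tally its weight.
  m = 0000 → c = 000000, weight = 0.
  m = 1000 → c = 110000, weight = 2.
  m = 0100 → c = 111010, weight = 4.
  m = 1100 → c = 001010, weight = 2.
  m = 0010 → c = 101110, weight = 4.
  m = 1010 → c = 011110, weight = 4.
  m = 0110 → c = 010100, weight = 2.
  m = 1110 → c = 100100, weight = 2.
  m = 0001 → c = 101000, weight = 2.
  m = 1001 → c = 011000, weight = 2.
  m = 0101 → c = 010010, weight = 2.
  m = 1101 → c = 100010, weight = 2.
  m = 0011 → c = 000110, weight = 2.
  m = 1011 → c = 110110, weight = 4.
  m = 0111 → c = 111100, weight = 4.
  m = 1111 → c = 001100, weight = 2.
Tally weights:
  weight 0: 1 codewords.
  weight 2: 10 codewords.
  weight 4: 5 codewords.
Minimum distance d = smallest w > 0 with A_w > 0 = 2.
Sanity: Σ A_w = 16 = 2^4 = 16 ✓.


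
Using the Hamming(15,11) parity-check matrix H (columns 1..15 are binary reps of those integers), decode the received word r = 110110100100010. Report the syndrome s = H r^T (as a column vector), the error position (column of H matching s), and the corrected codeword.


s = (0, 0, 0, 1)^T, error position = 1, corrected codeword c = 010110100100010

Compute s = H r^T mod 2 one row at a time:
  s_1 = 0 + 0 + 1 + 0 + 0 + 0 + 1 + 0 = 2 ≡ 0 (mod 2).
  s_2 = 1 + 1 + 0 + 1 + 0 + 0 + 1 + 0 = 4 ≡ 0 (mod 2).
  s_3 = 1 + 0 + 0 + 1 + 1 + 0 + 1 + 0 = 4 ≡ 0 (mod 2).
  s_4 = 1 + 0 + 1 + 1 + 0 + 0 + 0 + 0 = 3 ≡ 1 (mod 2).
s = (0, 0, 0, 1)^T — this equals column 1 of H (binary 0001), so error is at position 1.
Correct: flip bit 1 of r = 110110100100010 to get c = 010110100100010.


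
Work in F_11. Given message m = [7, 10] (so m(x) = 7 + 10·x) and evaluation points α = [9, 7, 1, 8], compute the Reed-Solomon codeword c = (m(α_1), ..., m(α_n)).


c = [9, 0, 6, 10]

Message polynomial: m(x) = 7 + 10·x (mod 11).
For each evaluation point α_i, compute m(α_i) mod 11:
  α_1 = 9: Horner steps 10 → 9, so m(9) = 9.
  α_2 = 7: Horner steps 10 → 0, so m(7) = 0.
  α_3 = 1: Horner steps 10 → 6, so m(1) = 6.
  α_4 = 8: Horner steps 10 → 10, so m(8) = 10.
Codeword c = [9, 0, 6, 10] ∈ F_11^4.


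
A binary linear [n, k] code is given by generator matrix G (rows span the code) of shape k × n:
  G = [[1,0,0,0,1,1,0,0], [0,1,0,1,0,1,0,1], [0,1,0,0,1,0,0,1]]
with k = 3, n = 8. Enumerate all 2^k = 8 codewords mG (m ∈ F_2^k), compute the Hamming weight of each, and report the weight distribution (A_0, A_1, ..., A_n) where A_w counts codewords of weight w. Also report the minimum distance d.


Weight distribution: A_0 = 1, A_2 = 1, A_3 = 3, A_4 = 2, A_5 = 1. Minimum distance d = 2.

Enumerate all 2^3 = 8 messages m ∈ F_2^3.
For each, compute codeword c = mG in F_2^8, then tally its weight.
  m = 000 → c = 00000000, weight = 0.
  m = 100 → c = 10001100, weight = 3.
  m = 010 → c = 01010101, weight = 4.
  m = 110 → c = 11011001, weight = 5.
  m = 001 → c = 01001001, weight = 3.
  m = 101 → c = 11000101, weight = 4.
  m = 011 → c = 00011100, weight = 3.
  m = 111 → c = 10010000, weight = 2.
Tally weights:
  weight 0: 1 codewords.
  weight 2: 1 codewords.
  weight 3: 3 codewords.
  weight 4: 2 codewords.
  weight 5: 1 codewords.
Minimum distance d = smallest w > 0 with A_w > 0 = 2.
Sanity: Σ A_w = 8 = 2^3 = 8 ✓.


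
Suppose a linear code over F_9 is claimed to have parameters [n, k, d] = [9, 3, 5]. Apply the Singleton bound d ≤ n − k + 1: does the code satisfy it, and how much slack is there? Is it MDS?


Singleton RHS = n − k + 1 = 7, slack = 2, bound satisfied, not MDS.

Singleton bound: d ≤ n − k + 1.
Here n = 9, k = 3, so n − k + 1 = 7.
Given d = 5, check d ≤ 7: YES.
Slack = (n − k + 1) − d = 2.
The code is NOT MDS (slack = 2 > 0).
Description: the claimed parameters are [9, 3, 5]_9; such a code would be non-MDS.


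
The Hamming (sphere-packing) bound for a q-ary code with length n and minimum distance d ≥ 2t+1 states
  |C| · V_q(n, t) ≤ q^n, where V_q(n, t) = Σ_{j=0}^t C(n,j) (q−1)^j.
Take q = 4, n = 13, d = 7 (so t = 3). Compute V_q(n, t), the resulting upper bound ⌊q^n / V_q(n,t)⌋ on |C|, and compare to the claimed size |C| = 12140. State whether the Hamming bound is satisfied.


V_q(n, t) = 8464, q^n = 67108864, Hamming bound = 7928, |C| = 12140 > bound (violated).

Step 1: Compute V_q(n, t) = Σ_{j=0}^3 C(n, j) (q−1)^j.
  j = 0: C(13,0)·(3)^0 = 1·1 = 1.
  j = 1: C(13,1)·(3)^1 = 13·3 = 39.
  j = 2: C(13,2)·(3)^2 = 78·9 = 702.
  j = 3: C(13,3)·(3)^3 = 286·27 = 7722.
  V_q(n, t) = 1 + 39 + 702 + 7722 = 8464.
Step 2: q^n = 4^13 = 67108864.
Step 3: Hamming bound ⌊q^n / V_q(n,t)⌋ = ⌊67108864/8464⌋ = 7928.
Step 4: Compare |C| = 12140 to 7928: violated.
The claimed |C| lies above the Hamming bound, so no 4-ary code of length 13 with d ≥ 7 can have 12140 codewords.


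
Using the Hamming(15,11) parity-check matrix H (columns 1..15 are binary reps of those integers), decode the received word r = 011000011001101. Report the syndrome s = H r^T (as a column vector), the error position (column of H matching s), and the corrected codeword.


s = (1, 1, 1, 0)^T, error position = 14, corrected codeword c = 011000011001111

Compute s = H r^T mod 2 one row at a time:
  s_1 = 1 + 1 + 0 + 0 + 1 + 1 + 0 + 1 = 5 ≡ 1 (mod 2).
  s_2 = 0 + 0 + 0 + 0 + 1 + 1 + 0 + 1 = 3 ≡ 1 (mod 2).
  s_3 = 1 + 1 + 0 + 0 + 0 + 0 + 0 + 1 = 3 ≡ 1 (mod 2).
  s_4 = 0 + 1 + 0 + 0 + 1 + 0 + 1 + 1 = 4 ≡ 0 (mod 2).
s = (1, 1, 1, 0)^T — this equals column 14 of H (binary 1110), so error is at position 14.
Correct: flip bit 14 of r = 011000011001101 to get c = 011000011001111.


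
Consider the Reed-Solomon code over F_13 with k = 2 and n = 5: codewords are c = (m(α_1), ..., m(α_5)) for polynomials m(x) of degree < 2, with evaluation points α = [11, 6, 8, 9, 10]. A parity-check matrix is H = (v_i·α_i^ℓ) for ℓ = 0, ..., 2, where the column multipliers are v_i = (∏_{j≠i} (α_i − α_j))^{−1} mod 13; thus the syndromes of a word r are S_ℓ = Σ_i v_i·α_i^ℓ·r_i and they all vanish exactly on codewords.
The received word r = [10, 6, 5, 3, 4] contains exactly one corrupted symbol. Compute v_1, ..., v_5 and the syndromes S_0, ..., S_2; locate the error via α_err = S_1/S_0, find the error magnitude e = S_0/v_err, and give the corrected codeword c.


S = (3, 1, 9), error at position 4, error magnitude e = 5, c = [10, 6, 5, 11, 4].

Step 1: column multipliers v_i = (∏_{j≠i}(α_i − α_j))^{−1} mod 13.
  i = 1 (α = 11): (11−6)(11−8)(11−9)(11−10) = 5·3·2·1 = 30 ≡ 4, so v_1 = 4^{−1} = 10 (mod 13).
  i = 2 (α = 6): (6−11)(6−8)(6−9)(6−10) = (−5)·(−2)·(−3)·(−4) = 120 ≡ 3, so v_2 = 3^{−1} = 9 (mod 13).
  i = 3 (α = 8): (8−11)(8−6)(8−9)(8−10) = (−3)·2·(−1)·(−2) = −12 ≡ 1, so v_3 = 1^{−1} = 1 (mod 13).
  i = 4 (α = 9): (9−11)(9−6)(9−8)(9−10) = (−2)·3·1·(−1) = 6 ≡ 6, so v_4 = 6^{−1} = 11 (mod 13).
  i = 5 (α = 10): (10−11)(10−6)(10−8)(10−9) = (−1)·4·2·1 = −8 ≡ 5, so v_5 = 5^{−1} = 8 (mod 13).
  v = [10, 9, 1, 11, 8].
Step 2: syndromes of r = [10, 6, 5, 3, 4] (all sums mod 13).
  S_0 = Σ v_i r_i = 10·10 + 9·6 + 1·5 + 11·3 + 8·4 = 224 ≡ 3.
  S_1 = Σ v_i α_i r_i = 10·11·10 + 9·6·6 + 1·8·5 + 11·9·3 + 8·10·4 = 2081 ≡ 1.
  α_i^2 mod 13 = [4, 10, 12, 3, 9].
  S_2 = Σ v_i α_i^2 r_i = 10·4·10 + 9·10·6 + 1·12·5 + 11·3·3 + 8·9·4 = 1387 ≡ 9.
  S = (3, 1, 9) ≠ 0, so r is not a codeword (an error is present).
Step 3: locate the error. For a single error e at position i, S_ℓ = v_i·e·α_i^ℓ, so α_err = S_1/S_0.
  S_0^{−1} = 3^{−1} = 9 (mod 13), so α_err = 1·9 = 9 ≡ 9 = α_4. Error position i = 4.
  Consistency check: S_2/S_1 = 9·1 = 9 ≡ 9 = α_err ✓ (single-error assumption holds).
Step 4: error magnitude e = S_0/v_4 = S_0·∏_{j≠4}(α_4 − α_j) = 3·6 = 18 ≡ 5 (mod 13).
Step 5: correct position 4: c_4 = r_4 − e = 3 − 5 ≡ 11 (mod 13). Hence c = [10, 6, 5, 11, 4].
  Check: interpolating c through the α_i gives m(x) = 9 + 6·x (degree < 2) with m(α_i) = c_i for every i, so c is indeed a codeword.


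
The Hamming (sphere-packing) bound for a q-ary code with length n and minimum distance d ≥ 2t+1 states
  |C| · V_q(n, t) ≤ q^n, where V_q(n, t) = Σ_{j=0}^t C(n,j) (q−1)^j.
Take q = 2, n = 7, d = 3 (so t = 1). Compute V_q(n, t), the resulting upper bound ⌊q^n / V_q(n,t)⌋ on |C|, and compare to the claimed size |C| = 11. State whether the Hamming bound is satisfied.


V_q(n, t) = 8, q^n = 128, Hamming bound = 16, |C| = 11 ≤ bound (satisfied).

Step 1: Compute V_q(n, t) = Σ_{j=0}^1 C(n, j) (q−1)^j.
  j = 0: C(7,0)·(1)^0 = 1·1 = 1.
  j = 1: C(7,1)·(1)^1 = 7·1 = 7.
  V_q(n, t) = 1 + 7 = 8.
Step 2: q^n = 2^7 = 128.
Step 3: Hamming bound ⌊q^n / V_q(n,t)⌋ = ⌊128/8⌋ = 16.
Step 4: Compare |C| = 11 to 16: satisfied.
The claimed |C| lies below the Hamming bound.


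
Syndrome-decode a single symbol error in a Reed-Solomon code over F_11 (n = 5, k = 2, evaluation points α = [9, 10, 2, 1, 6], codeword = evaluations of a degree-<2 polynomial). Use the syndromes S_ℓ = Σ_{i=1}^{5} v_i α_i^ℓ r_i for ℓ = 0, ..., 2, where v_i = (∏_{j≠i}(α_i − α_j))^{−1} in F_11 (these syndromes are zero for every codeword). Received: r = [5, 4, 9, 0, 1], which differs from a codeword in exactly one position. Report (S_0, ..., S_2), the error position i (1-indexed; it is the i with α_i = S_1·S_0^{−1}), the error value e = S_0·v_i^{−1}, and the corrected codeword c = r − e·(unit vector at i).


S = (4, 3, 5), error at position 1, error magnitude e = 10, c = [6, 4, 9, 0, 1].

Step 1: column multipliers v_i = (∏_{j≠i}(α_i − α_j))^{−1} mod 11.
  i = 1 (α = 9): (9−10)(9−2)(9−1)(9−6) = (−1)·7·8·3 = −168 ≡ 8, so v_1 = 8^{−1} = 7 (mod 11).
  i = 2 (α = 10): (10−9)(10−2)(10−1)(10−6) = 1·8·9·4 = 288 ≡ 2, so v_2 = 2^{−1} = 6 (mod 11).
  i = 3 (α = 2): (2−9)(2−10)(2−1)(2−6) = (−7)·(−8)·1·(−4) = −224 ≡ 7, so v_3 = 7^{−1} = 8 (mod 11).
  i = 4 (α = 1): (1−9)(1−10)(1−2)(1−6) = (−8)·(−9)·(−1)·(−5) = 360 ≡ 8, so v_4 = 8^{−1} = 7 (mod 11).
  i = 5 (α = 6): (6−9)(6−10)(6−2)(6−1) = (−3)·(−4)·4·5 = 240 ≡ 9, so v_5 = 9^{−1} = 5 (mod 11).
  v = [7, 6, 8, 7, 5].
Step 2: syndromes of r = [5, 4, 9, 0, 1] (all sums mod 11).
  S_0 = Σ v_i r_i = 7·5 + 6·4 + 8·9 + 7·0 + 5·1 = 136 ≡ 4.
  S_1 = Σ v_i α_i r_i = 7·9·5 + 6·10·4 + 8·2·9 + 7·1·0 + 5·6·1 = 729 ≡ 3.
  α_i^2 mod 11 = [4, 1, 4, 1, 3].
  S_2 = Σ v_i α_i^2 r_i = 7·4·5 + 6·1·4 + 8·4·9 + 7·1·0 + 5·3·1 = 467 ≡ 5.
  S = (4, 3, 5) ≠ 0, so r is not a codeword (an error is present).
Step 3: locate the error. For a single error e at position i, S_ℓ = v_i·e·α_i^ℓ, so α_err = S_1/S_0.
  S_0^{−1} = 4^{−1} = 3 (mod 11), so α_err = 3·3 = 9 ≡ 9 = α_1. Error position i = 1.
  Consistency check: S_2/S_1 = 5·4 = 20 ≡ 9 = α_err ✓ (single-error assumption holds).
Step 4: error magnitude e = S_0/v_1 = S_0·∏_{j≠1}(α_1 − α_j) = 4·8 = 32 ≡ 10 (mod 11).
Step 5: correct position 1: c_1 = r_1 − e = 5 − 10 ≡ 6 (mod 11). Hence c = [6, 4, 9, 0, 1].
  Check: interpolating c through the α_i gives m(x) = 2 + 9·x (degree < 2) with m(α_i) = c_i for every i, so c is indeed a codeword.


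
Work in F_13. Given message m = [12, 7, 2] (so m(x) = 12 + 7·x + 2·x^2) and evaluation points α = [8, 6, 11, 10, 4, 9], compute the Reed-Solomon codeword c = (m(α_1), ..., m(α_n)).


c = [1, 9, 6, 9, 7, 3]

Message polynomial: m(x) = 12 + 7·x + 2·x^2 (mod 13).
For each evaluation point α_i, compute m(α_i) mod 13:
  α_1 = 8: Horner steps 2 → 10 → 1, so m(8) = 1.
  α_2 = 6: Horner steps 2 → 6 → 9, so m(6) = 9.
  α_3 = 11: Horner steps 2 → 3 → 6, so m(11) = 6.
  α_4 = 10: Horner steps 2 → 1 → 9, so m(10) = 9.
  α_5 = 4: Horner steps 2 → 2 → 7, so m(4) = 7.
  α_6 = 9: Horner steps 2 → 12 → 3, so m(9) = 3.
Codeword c = [1, 9, 6, 9, 7, 3] ∈ F_13^6.


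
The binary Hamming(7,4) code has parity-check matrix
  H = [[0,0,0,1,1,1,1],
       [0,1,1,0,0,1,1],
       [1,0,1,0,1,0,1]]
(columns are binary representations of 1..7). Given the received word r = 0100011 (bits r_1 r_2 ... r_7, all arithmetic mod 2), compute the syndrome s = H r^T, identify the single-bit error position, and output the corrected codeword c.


s = (0, 1, 1)^T, error position = 3, corrected codeword c = 0110011

Compute s = H r^T mod 2 one row at a time:
  s_1 = 0 + 0 + 1 + 1 = 2 ≡ 0 (mod 2).
  s_2 = 1 + 0 + 1 + 1 = 3 ≡ 1 (mod 2).
  s_3 = 0 + 0 + 0 + 1 = 1 ≡ 1 (mod 2).
s = (0, 1, 1)^T — this equals column 3 of H (binary 011), so error is at position 3.
Correct: flip bit 3 of r = 0100011 to get c = 0110011.


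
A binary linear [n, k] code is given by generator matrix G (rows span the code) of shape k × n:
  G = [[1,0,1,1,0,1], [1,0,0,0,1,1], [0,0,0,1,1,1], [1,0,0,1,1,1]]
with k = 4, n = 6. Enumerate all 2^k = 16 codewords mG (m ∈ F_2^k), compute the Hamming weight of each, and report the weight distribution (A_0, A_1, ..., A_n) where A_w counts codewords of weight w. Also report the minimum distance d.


Weight distribution: A_0 = 1, A_1 = 2, A_2 = 4, A_3 = 6, A_4 = 3. Minimum distance d = 1.

Enumerate all 2^4 = 16 messages m ∈ F_2^4.
For each, compute codeword c = mG in F_2^6, then tally its weight.
  m = 0000 → c = 000000, weight = 0.
  m = 1000 → c = 101101, weight = 4.
  m = 0100 → c = 100011, weight = 3.
  m = 1100 → c = 001110, weight = 3.
  m = 0010 → c = 000111, weight = 3.
  m = 1010 → c = 101010, weight = 3.
  m = 0110 → c = 100100, weight = 2.
  m = 1110 → c = 001001, weight = 2.
  m = 0001 → c = 100111, weight = 4.
  m = 1001 → c = 001010, weight = 2.
  m = 0101 → c = 000100, weight = 1.
  m = 1101 → c = 101001, weight = 3.
  m = 0011 → c = 100000, weight = 1.
  m = 1011 → c = 001101, weight = 3.
  m = 0111 → c = 000011, weight = 2.
  m = 1111 → c = 101110, weight = 4.
Tally weights:
  weight 0: 1 codewords.
  weight 1: 2 codewords.
  weight 2: 4 codewords.
  weight 3: 6 codewords.
  weight 4: 3 codewords.
Minimum distance d = smallest w > 0 with A_w > 0 = 1.
Sanity: Σ A_w = 16 = 2^4 = 16 ✓.


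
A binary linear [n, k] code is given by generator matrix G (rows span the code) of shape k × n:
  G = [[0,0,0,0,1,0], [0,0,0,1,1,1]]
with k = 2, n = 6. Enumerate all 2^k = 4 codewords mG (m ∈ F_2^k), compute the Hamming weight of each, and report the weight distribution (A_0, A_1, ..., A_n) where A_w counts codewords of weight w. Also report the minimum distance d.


Weight distribution: A_0 = 1, A_1 = 1, A_2 = 1, A_3 = 1. Minimum distance d = 1.

Enumerate all 2^2 = 4 messages m ∈ F_2^2.
For each, compute codeword c = mG in F_2^6, then tally its weight.
  m = 00 → c = 000000, weight = 0.
  m = 10 → c = 000010, weight = 1.
  m = 01 → c = 000111, weight = 3.
  m = 11 → c = 000101, weight = 2.
Tally weights:
  weight 0: 1 codewords.
  weight 1: 1 codewords.
  weight 2: 1 codewords.
  weight 3: 1 codewords.
Minimum distance d = smallest w > 0 with A_w > 0 = 1.
Sanity: Σ A_w = 4 = 2^2 = 4 ✓.


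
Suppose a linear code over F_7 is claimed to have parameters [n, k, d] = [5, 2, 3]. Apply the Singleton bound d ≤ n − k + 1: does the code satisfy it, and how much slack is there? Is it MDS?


Singleton RHS = n − k + 1 = 4, slack = 1, bound satisfied, not MDS.

Singleton bound: d ≤ n − k + 1.
Here n = 5, k = 2, so n − k + 1 = 4.
Given d = 3, check d ≤ 4: YES.
Slack = (n − k + 1) − d = 1.
The code is NOT MDS (slack = 1 > 0).
Description: the claimed parameters are [5, 2, 3]_7; such a code would be non-MDS.


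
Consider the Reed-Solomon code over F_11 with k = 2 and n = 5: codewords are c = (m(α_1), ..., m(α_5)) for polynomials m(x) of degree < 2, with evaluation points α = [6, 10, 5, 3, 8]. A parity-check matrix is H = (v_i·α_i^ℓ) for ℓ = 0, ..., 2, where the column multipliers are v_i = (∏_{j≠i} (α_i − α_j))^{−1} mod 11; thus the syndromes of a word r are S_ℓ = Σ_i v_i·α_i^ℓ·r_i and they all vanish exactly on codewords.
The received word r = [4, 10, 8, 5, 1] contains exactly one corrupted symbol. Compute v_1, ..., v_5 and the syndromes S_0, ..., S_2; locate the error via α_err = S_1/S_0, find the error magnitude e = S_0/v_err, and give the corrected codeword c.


S = (10, 3, 2), error at position 5, error magnitude e = 5, c = [4, 10, 8, 5, 7].

Step 1: column multipliers v_i = (∏_{j≠i}(α_i − α_j))^{−1} mod 11.
  i = 1 (α = 6): (6−10)(6−5)(6−3)(6−8) = (−4)·1·3·(−2) = 24 ≡ 2, so v_1 = 2^{−1} = 6 (mod 11).
  i = 2 (α = 10): (10−6)(10−5)(10−3)(10−8) = 4·5·7·2 = 280 ≡ 5, so v_2 = 5^{−1} = 9 (mod 11).
  i = 3 (α = 5): (5−6)(5−10)(5−3)(5−8) = (−1)·(−5)·2·(−3) = −30 ≡ 3, so v_3 = 3^{−1} = 4 (mod 11).
  i = 4 (α = 3): (3−6)(3−10)(3−5)(3−8) = (−3)·(−7)·(−2)·(−5) = 210 ≡ 1, so v_4 = 1^{−1} = 1 (mod 11).
  i = 5 (α = 8): (8−6)(8−10)(8−5)(8−3) = 2·(−2)·3·5 = −60 ≡ 6, so v_5 = 6^{−1} = 2 (mod 11).
  v = [6, 9, 4, 1, 2].
Step 2: syndromes of r = [4, 10, 8, 5, 1] (all sums mod 11).
  S_0 = Σ v_i r_i = 6·4 + 9·10 + 4·8 + 1·5 + 2·1 = 153 ≡ 10.
  S_1 = Σ v_i α_i r_i = 6·6·4 + 9·10·10 + 4·5·8 + 1·3·5 + 2·8·1 = 1235 ≡ 3.
  α_i^2 mod 11 = [3, 1, 3, 9, 9].
  S_2 = Σ v_i α_i^2 r_i = 6·3·4 + 9·1·10 + 4·3·8 + 1·9·5 + 2·9·1 = 321 ≡ 2.
  S = (10, 3, 2) ≠ 0, so r is not a codeword (an error is present).
Step 3: locate the error. For a single error e at position i, S_ℓ = v_i·e·α_i^ℓ, so α_err = S_1/S_0.
  S_0^{−1} = 10^{−1} = 10 (mod 11), so α_err = 3·10 = 30 ≡ 8 = α_5. Error position i = 5.
  Consistency check: S_2/S_1 = 2·4 = 8 ≡ 8 = α_err ✓ (single-error assumption holds).
Step 4: error magnitude e = S_0/v_5 = S_0·∏_{j≠5}(α_5 − α_j) = 10·6 = 60 ≡ 5 (mod 11).
Step 5: correct position 5: c_5 = r_5 − e = 1 − 5 ≡ 7 (mod 11). Hence c = [4, 10, 8, 5, 7].
  Check: interpolating c through the α_i gives m(x) = 6 + 7·x (degree < 2) with m(α_i) = c_i for every i, so c is indeed a codeword.


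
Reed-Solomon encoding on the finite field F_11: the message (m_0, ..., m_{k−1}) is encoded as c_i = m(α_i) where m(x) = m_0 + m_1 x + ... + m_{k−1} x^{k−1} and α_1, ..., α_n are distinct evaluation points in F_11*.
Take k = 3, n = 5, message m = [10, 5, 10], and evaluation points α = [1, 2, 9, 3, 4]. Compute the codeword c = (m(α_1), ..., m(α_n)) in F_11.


c = [3, 5, 7, 5, 3]

Message polynomial: m(x) = 10 + 5·x + 10·x^2 (mod 11).
For each evaluation point α_i, compute m(α_i) mod 11:
  α_1 = 1: Horner steps 10 → 4 → 3, so m(1) = 3.
  α_2 = 2: Horner steps 10 → 3 → 5, so m(2) = 5.
  α_3 = 9: Horner steps 10 → 7 → 7, so m(9) = 7.
  α_4 = 3: Horner steps 10 → 2 → 5, so m(3) = 5.
  α_5 = 4: Horner steps 10 → 1 → 3, so m(4) = 3.
Codeword c = [3, 5, 7, 5, 3] ∈ F_11^5.


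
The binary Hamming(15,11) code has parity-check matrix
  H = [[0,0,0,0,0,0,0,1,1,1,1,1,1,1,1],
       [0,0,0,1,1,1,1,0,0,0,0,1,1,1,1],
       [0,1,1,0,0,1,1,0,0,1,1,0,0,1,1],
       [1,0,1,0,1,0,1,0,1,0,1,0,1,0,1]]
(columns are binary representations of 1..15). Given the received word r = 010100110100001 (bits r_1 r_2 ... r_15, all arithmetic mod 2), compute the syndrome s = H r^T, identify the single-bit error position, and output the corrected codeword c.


s = (1, 1, 0, 0)^T, error position = 12, corrected codeword c = 010100110101001

Compute s = H r^T mod 2 one row at a time:
  s_1 = 1 + 0 + 1 + 0 + 0 + 0 + 0 + 1 = 3 ≡ 1 (mod 2).
  s_2 = 1 + 0 + 0 + 1 + 0 + 0 + 0 + 1 = 3 ≡ 1 (mod 2).
  s_3 = 1 + 0 + 0 + 1 + 1 + 0 + 0 + 1 = 4 ≡ 0 (mod 2).
  s_4 = 0 + 0 + 0 + 1 + 0 + 0 + 0 + 1 = 2 ≡ 0 (mod 2).
s = (1, 1, 0, 0)^T — this equals column 12 of H (binary 1100), so error is at position 12.
Correct: flip bit 12 of r = 010100110100001 to get c = 010100110101001.


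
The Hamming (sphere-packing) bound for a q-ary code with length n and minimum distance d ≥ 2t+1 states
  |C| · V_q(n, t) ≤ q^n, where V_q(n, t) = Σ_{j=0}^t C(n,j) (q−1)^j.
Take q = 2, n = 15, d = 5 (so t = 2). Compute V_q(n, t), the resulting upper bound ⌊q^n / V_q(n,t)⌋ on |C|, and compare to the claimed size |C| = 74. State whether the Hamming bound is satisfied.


V_q(n, t) = 121, q^n = 32768, Hamming bound = 270, |C| = 74 ≤ bound (satisfied).

Step 1: Compute V_q(n, t) = Σ_{j=0}^2 C(n, j) (q−1)^j.
  j = 0: C(15,0)·(1)^0 = 1·1 = 1.
  j = 1: C(15,1)·(1)^1 = 15·1 = 15.
  j = 2: C(15,2)·(1)^2 = 105·1 = 105.
  V_q(n, t) = 1 + 15 + 105 = 121.
Step 2: q^n = 2^15 = 32768.
Step 3: Hamming bound ⌊q^n / V_q(n,t)⌋ = ⌊32768/121⌋ = 270.
Step 4: Compare |C| = 74 to 270: satisfied.
The claimed |C| lies below the Hamming bound.


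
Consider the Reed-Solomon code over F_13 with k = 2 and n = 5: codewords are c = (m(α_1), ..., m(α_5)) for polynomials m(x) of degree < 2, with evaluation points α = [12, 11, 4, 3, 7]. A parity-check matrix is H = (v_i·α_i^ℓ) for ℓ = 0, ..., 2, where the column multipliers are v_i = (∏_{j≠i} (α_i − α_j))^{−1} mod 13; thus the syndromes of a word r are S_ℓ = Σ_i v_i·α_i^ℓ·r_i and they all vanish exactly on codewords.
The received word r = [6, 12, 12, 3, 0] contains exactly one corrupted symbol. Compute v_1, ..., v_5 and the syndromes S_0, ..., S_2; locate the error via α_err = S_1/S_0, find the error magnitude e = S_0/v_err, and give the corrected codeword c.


S = (8, 10, 6), error at position 2, error magnitude e = 2, c = [6, 10, 12, 3, 0].

Step 1: column multipliers v_i = (∏_{j≠i}(α_i − α_j))^{−1} mod 13.
  i = 1 (α = 12): (12−11)(12−4)(12−3)(12−7) = 1·8·9·5 = 360 ≡ 9, so v_1 = 9^{−1} = 3 (mod 13).
  i = 2 (α = 11): (11−12)(11−4)(11−3)(11−7) = (−1)·7·8·4 = −224 ≡ 10, so v_2 = 10^{−1} = 4 (mod 13).
  i = 3 (α = 4): (4−12)(4−11)(4−3)(4−7) = (−8)·(−7)·1·(−3) = −168 ≡ 1, so v_3 = 1^{−1} = 1 (mod 13).
  i = 4 (α = 3): (3−12)(3−11)(3−4)(3−7) = (−9)·(−8)·(−1)·(−4) = 288 ≡ 2, so v_4 = 2^{−1} = 7 (mod 13).
  i = 5 (α = 7): (7−12)(7−11)(7−4)(7−3) = (−5)·(−4)·3·4 = 240 ≡ 6, so v_5 = 6^{−1} = 11 (mod 13).
  v = [3, 4, 1, 7, 11].
Step 2: syndromes of r = [6, 12, 12, 3, 0] (all sums mod 13).
  S_0 = Σ v_i r_i = 3·6 + 4·12 + 1·12 + 7·3 + 11·0 = 99 ≡ 8.
  S_1 = Σ v_i α_i r_i = 3·12·6 + 4·11·12 + 1·4·12 + 7·3·3 + 11·7·0 = 855 ≡ 10.
  α_i^2 mod 13 = [1, 4, 3, 9, 10].
  S_2 = Σ v_i α_i^2 r_i = 3·1·6 + 4·4·12 + 1·3·12 + 7·9·3 + 11·10·0 = 435 ≡ 6.
  S = (8, 10, 6) ≠ 0, so r is not a codeword (an error is present).
Step 3: locate the error. For a single error e at position i, S_ℓ = v_i·e·α_i^ℓ, so α_err = S_1/S_0.
  S_0^{−1} = 8^{−1} = 5 (mod 13), so α_err = 10·5 = 50 ≡ 11 = α_2. Error position i = 2.
  Consistency check: S_2/S_1 = 6·4 = 24 ≡ 11 = α_err ✓ (single-error assumption holds).
Step 4: error magnitude e = S_0/v_2 = S_0·∏_{j≠2}(α_2 − α_j) = 8·10 = 80 ≡ 2 (mod 13).
Step 5: correct position 2: c_2 = r_2 − e = 12 − 2 ≡ 10 (mod 13). Hence c = [6, 10, 12, 3, 0].
  Check: interpolating c through the α_i gives m(x) = 2 + 9·x (degree < 2) with m(α_i) = c_i for every i, so c is indeed a codeword.


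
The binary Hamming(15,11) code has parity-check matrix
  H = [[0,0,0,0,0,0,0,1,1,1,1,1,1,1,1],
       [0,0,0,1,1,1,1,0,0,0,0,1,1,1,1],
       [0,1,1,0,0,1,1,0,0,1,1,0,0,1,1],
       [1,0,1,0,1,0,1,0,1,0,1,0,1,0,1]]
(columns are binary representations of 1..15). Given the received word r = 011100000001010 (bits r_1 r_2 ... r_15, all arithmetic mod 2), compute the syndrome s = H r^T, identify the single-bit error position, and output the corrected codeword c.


s = (0, 1, 1, 1)^T, error position = 7, corrected codeword c = 011100100001010

Compute s = H r^T mod 2 one row at a time:
  s_1 = 0 + 0 + 0 + 0 + 1 + 0 + 1 + 0 = 2 ≡ 0 (mod 2).
  s_2 = 1 + 0 + 0 + 0 + 1 + 0 + 1 + 0 = 3 ≡ 1 (mod 2).
  s_3 = 1 + 1 + 0 + 0 + 0 + 0 + 1 + 0 = 3 ≡ 1 (mod 2).
  s_4 = 0 + 1 + 0 + 0 + 0 + 0 + 0 + 0 = 1 ≡ 1 (mod 2).
s = (0, 1, 1, 1)^T — this equals column 7 of H (binary 0111), so error is at position 7.
Correct: flip bit 7 of r = 011100000001010 to get c = 011100100001010.


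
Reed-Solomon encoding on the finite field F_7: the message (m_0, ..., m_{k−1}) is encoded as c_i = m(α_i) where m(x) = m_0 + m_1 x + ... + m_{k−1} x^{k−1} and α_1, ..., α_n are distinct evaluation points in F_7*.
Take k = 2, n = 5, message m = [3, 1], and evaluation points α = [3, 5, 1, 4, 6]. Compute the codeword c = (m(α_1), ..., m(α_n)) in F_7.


c = [6, 1, 4, 0, 2]

Message polynomial: m(x) = 3 + 1·x (mod 7).
For each evaluation point α_i, compute m(α_i) mod 7:
  α_1 = 3: Horner steps 1 → 6, so m(3) = 6.
  α_2 = 5: Horner steps 1 → 1, so m(5) = 1.
  α_3 = 1: Horner steps 1 → 4, so m(1) = 4.
  α_4 = 4: Horner steps 1 → 0, so m(4) = 0.
  α_5 = 6: Horner steps 1 → 2, so m(6) = 2.
Codeword c = [6, 1, 4, 0, 2] ∈ F_7^5.


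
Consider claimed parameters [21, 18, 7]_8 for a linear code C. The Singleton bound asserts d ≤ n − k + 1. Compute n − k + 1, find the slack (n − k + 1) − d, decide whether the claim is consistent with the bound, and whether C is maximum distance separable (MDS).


Singleton RHS = n − k + 1 = 4, slack = -3, bound violated (no such code; not MDS).

Singleton bound: d ≤ n − k + 1.
Here n = 21, k = 18, so n − k + 1 = 4.
Given d = 7, check d ≤ 4: NO.
Slack = (n − k + 1) − d = -3.
The slack is negative: d = 7 exceeds n − k + 1 = 4 by 3, so the Singleton bound is violated and no linear [21, 18, 7]_8 code can exist. In particular it is not MDS (MDS requires d = n − k + 1 exactly).
Description: the claimed parameters are [21, 18, 7]_8; such a code would be impossible (violates the Singleton bound).


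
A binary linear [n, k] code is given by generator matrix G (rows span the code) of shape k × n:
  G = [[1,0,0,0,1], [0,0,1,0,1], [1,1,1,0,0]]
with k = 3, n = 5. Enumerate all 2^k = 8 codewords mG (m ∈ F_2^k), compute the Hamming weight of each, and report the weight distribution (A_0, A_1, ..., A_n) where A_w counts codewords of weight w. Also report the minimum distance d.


Weight distribution: A_0 = 1, A_1 = 1, A_2 = 3, A_3 = 3. Minimum distance d = 1.

Enumerate all 2^3 = 8 messages m ∈ F_2^3.
For each, compute codeword c = mG in F_2^5, then tally its weight.
  m = 000 → c = 00000, weight = 0.
  m = 100 → c = 10001, weight = 2.
  m = 010 → c = 00101, weight = 2.
  m = 110 → c = 10100, weight = 2.
  m = 001 → c = 11100, weight = 3.
  m = 101 → c = 01101, weight = 3.
  m = 011 → c = 11001, weight = 3.
  m = 111 → c = 01000, weight = 1.
Tally weights:
  weight 0: 1 codewords.
  weight 1: 1 codewords.
  weight 2: 3 codewords.
  weight 3: 3 codewords.
Minimum distance d = smallest w > 0 with A_w > 0 = 1.
Sanity: Σ A_w = 8 = 2^3 = 8 ✓.


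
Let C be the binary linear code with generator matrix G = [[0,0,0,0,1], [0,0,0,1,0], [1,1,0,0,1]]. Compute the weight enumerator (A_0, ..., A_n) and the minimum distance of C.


Weight distribution: A_0 = 1, A_1 = 2, A_2 = 2, A_3 = 2, A_4 = 1. Minimum distance d = 1.

Enumerate all 2^3 = 8 messages m ∈ F_2^3.
For each, compute codeword c = mG in F_2^5, then tally its weight.
  m = 000 → c = 00000, weight = 0.
  m = 100 → c = 00001, weight = 1.
  m = 010 → c = 00010, weight = 1.
  m = 110 → c = 00011, weight = 2.
  m = 001 → c = 11001, weight = 3.
  m = 101 → c = 11000, weight = 2.
  m = 011 → c = 11011, weight = 4.
  m = 111 → c = 11010, weight = 3.
Tally weights:
  weight 0: 1 codewords.
  weight 1: 2 codewords.
  weight 2: 2 codewords.
  weight 3: 2 codewords.
  weight 4: 1 codewords.
Minimum distance d = smallest w > 0 with A_w > 0 = 1.
Sanity: Σ A_w = 8 = 2^3 = 8 ✓.


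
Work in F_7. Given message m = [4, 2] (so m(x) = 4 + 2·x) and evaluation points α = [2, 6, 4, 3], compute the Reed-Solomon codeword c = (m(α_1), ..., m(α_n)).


c = [1, 2, 5, 3]

Message polynomial: m(x) = 4 + 2·x (mod 7).
For each evaluation point α_i, compute m(α_i) mod 7:
  α_1 = 2: Horner steps 2 → 1, so m(2) = 1.
  α_2 = 6: Horner steps 2 → 2, so m(6) = 2.
  α_3 = 4: Horner steps 2 → 5, so m(4) = 5.
  α_4 = 3: Horner steps 2 → 3, so m(3) = 3.
Codeword c = [1, 2, 5, 3] ∈ F_7^4.


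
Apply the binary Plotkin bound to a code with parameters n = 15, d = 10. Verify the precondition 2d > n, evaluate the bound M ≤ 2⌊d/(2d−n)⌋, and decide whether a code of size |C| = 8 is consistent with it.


Plotkin bound M ≤ 4; given |C| = 8 > bound (violated).

Check applicability: 2d = 20, n = 15.
2d − n = 5 > 0, so Plotkin applies.
Compute d/(2d−n) = 10/5 ≈ 2.0000.
⌊d/(2d−n)⌋ = 2.
Plotkin bound: M ≤ 2·2 = 4.
Given |C| = 8, check: VIOLATED.
This |C| is above the Plotkin bound, so no binary code with n = 15, d = 10 and 8 codewords exists.


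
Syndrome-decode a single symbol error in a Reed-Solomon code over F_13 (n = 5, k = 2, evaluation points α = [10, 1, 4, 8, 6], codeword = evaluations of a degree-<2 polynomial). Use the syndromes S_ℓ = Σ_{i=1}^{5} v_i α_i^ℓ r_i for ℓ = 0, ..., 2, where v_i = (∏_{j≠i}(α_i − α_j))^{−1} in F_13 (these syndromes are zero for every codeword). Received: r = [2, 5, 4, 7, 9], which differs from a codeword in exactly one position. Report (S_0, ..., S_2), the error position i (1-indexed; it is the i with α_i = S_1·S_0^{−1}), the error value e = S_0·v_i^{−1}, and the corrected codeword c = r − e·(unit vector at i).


S = (5, 4, 11), error at position 5, error magnitude e = 10, c = [2, 5, 4, 7, 12].

Step 1: column multipliers v_i = (∏_{j≠i}(α_i − α_j))^{−1} mod 13.
  i = 1 (α = 10): (10−1)(10−4)(10−8)(10−6) = 9·6·2·4 = 432 ≡ 3, so v_1 = 3^{−1} = 9 (mod 13).
  i = 2 (α = 1): (1−10)(1−4)(1−8)(1−6) = (−9)·(−3)·(−7)·(−5) = 945 ≡ 9, so v_2 = 9^{−1} = 3 (mod 13).
  i = 3 (α = 4): (4−10)(4−1)(4−8)(4−6) = (−6)·3·(−4)·(−2) = −144 ≡ 12, so v_3 = 12^{−1} = 12 (mod 13).
  i = 4 (α = 8): (8−10)(8−1)(8−4)(8−6) = (−2)·7·4·2 = −112 ≡ 5, so v_4 = 5^{−1} = 8 (mod 13).
  i = 5 (α = 6): (6−10)(6−1)(6−4)(6−8) = (−4)·5·2·(−2) = 80 ≡ 2, so v_5 = 2^{−1} = 7 (mod 13).
  v = [9, 3, 12, 8, 7].
Step 2: syndromes of r = [2, 5, 4, 7, 9] (all sums mod 13).
  S_0 = Σ v_i r_i = 9·2 + 3·5 + 12·4 + 8·7 + 7·9 = 200 ≡ 5.
  S_1 = Σ v_i α_i r_i = 9·10·2 + 3·1·5 + 12·4·4 + 8·8·7 + 7·6·9 = 1213 ≡ 4.
  α_i^2 mod 13 = [9, 1, 3, 12, 10].
  S_2 = Σ v_i α_i^2 r_i = 9·9·2 + 3·1·5 + 12·3·4 + 8·12·7 + 7·10·9 = 1623 ≡ 11.
  S = (5, 4, 11) ≠ 0, so r is not a codeword (an error is present).
Step 3: locate the error. For a single error e at position i, S_ℓ = v_i·e·α_i^ℓ, so α_err = S_1/S_0.
  S_0^{−1} = 5^{−1} = 8 (mod 13), so α_err = 4·8 = 32 ≡ 6 = α_5. Error position i = 5.
  Consistency check: S_2/S_1 = 11·10 = 110 ≡ 6 = α_err ✓ (single-error assumption holds).
Step 4: error magnitude e = S_0/v_5 = S_0·∏_{j≠5}(α_5 − α_j) = 5·2 = 10 ≡ 10 (mod 13).
Step 5: correct position 5: c_5 = r_5 − e = 9 − 10 ≡ 12 (mod 13). Hence c = [2, 5, 4, 7, 12].
  Check: interpolating c through the α_i gives m(x) = 1 + 4·x (degree < 2) with m(α_i) = c_i for every i, so c is indeed a codeword.


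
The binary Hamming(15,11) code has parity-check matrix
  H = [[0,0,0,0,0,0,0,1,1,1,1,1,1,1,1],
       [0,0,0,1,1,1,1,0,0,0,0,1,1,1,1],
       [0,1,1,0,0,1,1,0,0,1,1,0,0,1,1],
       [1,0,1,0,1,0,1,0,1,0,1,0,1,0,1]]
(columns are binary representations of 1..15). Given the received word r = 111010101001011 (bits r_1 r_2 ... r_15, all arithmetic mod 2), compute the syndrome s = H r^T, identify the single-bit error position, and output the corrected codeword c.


s = (0, 1, 1, 0)^T, error position = 6, corrected codeword c = 111011101001011

Compute s = H r^T mod 2 one row at a time:
  s_1 = 0 + 1 + 0 + 0 + 1 + 0 + 1 + 1 = 4 ≡ 0 (mod 2).
  s_2 = 0 + 1 + 0 + 1 + 1 + 0 + 1 + 1 = 5 ≡ 1 (mod 2).
  s_3 = 1 + 1 + 0 + 1 + 0 + 0 + 1 + 1 = 5 ≡ 1 (mod 2).
  s_4 = 1 + 1 + 1 + 1 + 1 + 0 + 0 + 1 = 6 ≡ 0 (mod 2).
s = (0, 1, 1, 0)^T — this equals column 6 of H (binary 0110), so error is at position 6.
Correct: flip bit 6 of r = 111010101001011 to get c = 111011101001011.


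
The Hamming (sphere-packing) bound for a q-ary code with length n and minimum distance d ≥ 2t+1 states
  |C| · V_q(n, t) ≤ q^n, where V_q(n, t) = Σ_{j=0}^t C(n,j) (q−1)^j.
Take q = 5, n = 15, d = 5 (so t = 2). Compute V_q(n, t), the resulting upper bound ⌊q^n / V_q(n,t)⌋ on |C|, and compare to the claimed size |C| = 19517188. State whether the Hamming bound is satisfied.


V_q(n, t) = 1741, q^n = 30517578125, Hamming bound = 17528764, |C| = 19517188 > bound (violated).

Step 1: Compute V_q(n, t) = Σ_{j=0}^2 C(n, j) (q−1)^j.
  j = 0: C(15,0)·(4)^0 = 1·1 = 1.
  j = 1: C(15,1)·(4)^1 = 15·4 = 60.
  j = 2: C(15,2)·(4)^2 = 105·16 = 1680.
  V_q(n, t) = 1 + 60 + 1680 = 1741.
Step 2: q^n = 5^15 = 30517578125.
Step 3: Hamming bound ⌊q^n / V_q(n,t)⌋ = ⌊30517578125/1741⌋ = 17528764.
Step 4: Compare |C| = 19517188 to 17528764: violated.
The claimed |C| lies above the Hamming bound, so no 5-ary code of length 15 with d ≥ 5 can have 19517188 codewords.


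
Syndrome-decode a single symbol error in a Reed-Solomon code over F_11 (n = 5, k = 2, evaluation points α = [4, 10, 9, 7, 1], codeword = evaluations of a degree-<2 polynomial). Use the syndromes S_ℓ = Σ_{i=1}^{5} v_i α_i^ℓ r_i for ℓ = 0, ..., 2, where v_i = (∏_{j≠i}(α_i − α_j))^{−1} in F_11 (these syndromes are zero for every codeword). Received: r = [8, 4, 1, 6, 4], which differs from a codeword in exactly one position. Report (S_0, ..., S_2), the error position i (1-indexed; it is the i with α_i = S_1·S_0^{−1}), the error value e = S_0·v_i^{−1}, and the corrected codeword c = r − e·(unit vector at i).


S = (3, 3, 3), error at position 5, error magnitude e = 5, c = [8, 4, 1, 6, 10].

Step 1: column multipliers v_i = (∏_{j≠i}(α_i − α_j))^{−1} mod 11.
  i = 1 (α = 4): (4−10)(4−9)(4−7)(4−1) = (−6)·(−5)·(−3)·3 = −270 ≡ 5, so v_1 = 5^{−1} = 9 (mod 11).
  i = 2 (α = 10): (10−4)(10−9)(10−7)(10−1) = 6·1·3·9 = 162 ≡ 8, so v_2 = 8^{−1} = 7 (mod 11).
  i = 3 (α = 9): (9−4)(9−10)(9−7)(9−1) = 5·(−1)·2·8 = −80 ≡ 8, so v_3 = 8^{−1} = 7 (mod 11).
  i = 4 (α = 7): (7−4)(7−10)(7−9)(7−1) = 3·(−3)·(−2)·6 = 108 ≡ 9, so v_4 = 9^{−1} = 5 (mod 11).
  i = 5 (α = 1): (1−4)(1−10)(1−9)(1−7) = (−3)·(−9)·(−8)·(−6) = 1296 ≡ 9, so v_5 = 9^{−1} = 5 (mod 11).
  v = [9, 7, 7, 5, 5].
Step 2: syndromes of r = [8, 4, 1, 6, 4] (all sums mod 11).
  S_0 = Σ v_i r_i = 9·8 + 7·4 + 7·1 + 5·6 + 5·4 = 157 ≡ 3.
  S_1 = Σ v_i α_i r_i = 9·4·8 + 7·10·4 + 7·9·1 + 5·7·6 + 5·1·4 = 861 ≡ 3.
  α_i^2 mod 11 = [5, 1, 4, 5, 1].
  S_2 = Σ v_i α_i^2 r_i = 9·5·8 + 7·1·4 + 7·4·1 + 5·5·6 + 5·1·4 = 586 ≡ 3.
  S = (3, 3, 3) ≠ 0, so r is not a codeword (an error is present).
Step 3: locate the error. For a single error e at position i, S_ℓ = v_i·e·α_i^ℓ, so α_err = S_1/S_0.
  S_0^{−1} = 3^{−1} = 4 (mod 11), so α_err = 3·4 = 12 ≡ 1 = α_5. Error position i = 5.
  Consistency check: S_2/S_1 = 3·4 = 12 ≡ 1 = α_err ✓ (single-error assumption holds).
Step 4: error magnitude e = S_0/v_5 = S_0·∏_{j≠5}(α_5 − α_j) = 3·9 = 27 ≡ 5 (mod 11).
Step 5: correct position 5: c_5 = r_5 − e = 4 − 5 ≡ 10 (mod 11). Hence c = [8, 4, 1, 6, 10].
  Check: interpolating c through the α_i gives m(x) = 7 + 3·x (degree < 2) with m(α_i) = c_i for every i, so c is indeed a codeword.
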